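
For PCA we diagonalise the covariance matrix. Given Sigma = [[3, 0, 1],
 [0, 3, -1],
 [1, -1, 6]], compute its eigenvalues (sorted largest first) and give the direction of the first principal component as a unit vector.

Step 1 — characteristic polynomial p(λ) = det(λI - Sigma) = λ³ - tr·λ² + c_1·λ - det, where tr = trace, c_1 = sum of the principal 2×2 minors, det = det(Sigma):
  tr = 3 + 3 + 6 = 12,
  c_1 = (3·3 - (0)²) + (3·6 - (1)²) + (3·6 - (-1)²) = 9 + 17 + 17 = 43,
  det = 3·(3·6 - (-1)²) - (0)·((0)·6 - (-1)·(1)) + (1)·((0)·(-1) - 3·(1)) = 3·(17) - (0)·(1) + (1)·(-3) = 48.
  So p(λ) = λ³ - 12λ² + 43λ - 48.
Step 2 — look for an integer root (rational root theorem: any rational root is an integer divisor of 48). Testing λ = 3:
  p(3) = 27 - 108 + 129 - 48 = 0  ✓
  Dividing out (λ - 3): p(λ) = (λ - 3)(λ² - 9λ + 16).
Step 3 — remaining eigenvalues from the quadratic λ² - 9λ + 16 = 0:
  Δ = 9² - 4·16 = 81 - 64 = 17,  λ = (9 ± √17)/2 = (9 ± 4.1231)/2 ≈ 6.5616 or 2.4384.
  Sorted: λ_1 = 6.5616,  λ_2 = 3,  λ_3 = 2.4384  (check: sum = 12 = tr ✓).

Step 4 — unit eigenvector for λ_1 ≈ 6.5616: v spans the null space of (Sigma - λ_1 I), whose rows are
  r_1 = (-3.5616, 0, 1),  r_2 = (0, -3.5616, -1),  r_3 = (1, -1, -0.5616).
  v is orthogonal to every row, so take v ∝ r_1 × r_2 = ((0)·(-1) - (1)·(-3.5616), (1)·(0) - (-3.5616)·(-1), (-3.5616)·(-3.5616) - (0)·(0)) ≈ (3.5616, -3.5616, 12.6847).
  Let u = (3.5616, -3.5616, 12.6847).
  ||u|| = √((3.5616)² + (-3.5616)² + (12.6847)²) = √(186.2699) ≈ 13.6481,  v_1 = u/||u|| ≈ (0.261, -0.261, 0.9294) (||v_1|| = 1).

λ_1 = 6.5616,  λ_2 = 3,  λ_3 = 2.4384;  v_1 ≈ (0.261, -0.261, 0.9294)


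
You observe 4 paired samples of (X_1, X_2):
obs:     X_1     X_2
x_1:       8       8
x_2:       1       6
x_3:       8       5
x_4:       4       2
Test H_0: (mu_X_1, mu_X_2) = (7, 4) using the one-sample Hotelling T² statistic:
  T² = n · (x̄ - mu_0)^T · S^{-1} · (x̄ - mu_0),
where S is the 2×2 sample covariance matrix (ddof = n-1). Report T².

Step 1 — sample mean vector:
  mean(X_1) = (8 + 1 + 8 + 4) / 4 = 21/4 = 5.25
  mean(X_2) = (8 + 6 + 5 + 2) / 4 = 21/4 = 5.25
  x̄ = (5.25, 5.25),  deviation x̄ - mu_0 = (5.25, 5.25) - (7, 4) = (-1.75, 1.25).

Step 2 — sample covariance matrix, S[i,j] = (1/(n-1)) · Σ_k (x_{k,i} - mean_i) · (x_{k,j} - mean_j), divisor n-1 = 3:
  S[X_1,X_1] = ((2.75)·(2.75) + (-4.25)·(-4.25) + (2.75)·(2.75) + (-1.25)·(-1.25)) / 3 = 34.75/3 = 11.5833
  S[X_1,X_2] = ((2.75)·(2.75) + (-4.25)·(0.75) + (2.75)·(-0.25) + (-1.25)·(-3.25)) / 3 = 7.75/3 = 2.5833
  S[X_2,X_2] = ((2.75)·(2.75) + (0.75)·(0.75) + (-0.25)·(-0.25) + (-3.25)·(-3.25)) / 3 = 18.75/3 = 6.25
  S = [[11.5833, 2.5833],
 [2.5833, 6.25]].

Step 3 — invert S. det(S) = 11.5833·6.25 - (2.5833)² = 65.7222.
  S^{-1} = (1/det) · [[d, -b], [-b, a]] = [[0.0951, -0.0393],
 [-0.0393, 0.1762]].

Step 4 — quadratic form (x̄ - mu_0)^T · S^{-1} · (x̄ - mu_0):
  S^{-1} · (x̄ - mu_0) = (-0.2156, 0.2891),
  (x̄ - mu_0)^T · [...] = (-1.75)·(-0.2156) + (1.25)·(0.2891) = 0.7386.

Step 5 — scale by n: T² = 4 · 0.7386 = 2.9544.

T² ≈ 2.9544


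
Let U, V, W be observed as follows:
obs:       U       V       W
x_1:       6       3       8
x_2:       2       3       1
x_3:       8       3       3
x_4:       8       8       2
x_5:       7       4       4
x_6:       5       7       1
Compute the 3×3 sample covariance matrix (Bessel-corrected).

Step 1 — column means:
  mean(U) = (6 + 2 + 8 + 8 + 7 + 5) / 6 = 36/6 = 6
  mean(V) = (3 + 3 + 3 + 8 + 4 + 7) / 6 = 28/6 = 4.6667
  mean(W) = (8 + 1 + 3 + 2 + 4 + 1) / 6 = 19/6 = 3.1667

Step 2 — sample covariance S[i,j] = (1/(n-1)) · Σ_k (x_{k,i} - mean_i) · (x_{k,j} - mean_j), with n-1 = 5.
  S[U,U] = ((0)·(0) + (-4)·(-4) + (2)·(2) + (2)·(2) + (1)·(1) + (-1)·(-1)) / 5 = 26/5 = 5.2
  S[U,V] = ((0)·(-1.6667) + (-4)·(-1.6667) + (2)·(-1.6667) + (2)·(3.3333) + (1)·(-0.6667) + (-1)·(2.3333)) / 5 = 7/5 = 1.4
  S[U,W] = ((0)·(4.8333) + (-4)·(-2.1667) + (2)·(-0.1667) + (2)·(-1.1667) + (1)·(0.8333) + (-1)·(-2.1667)) / 5 = 9/5 = 1.8
  S[V,V] = ((-1.6667)·(-1.6667) + (-1.6667)·(-1.6667) + (-1.6667)·(-1.6667) + (3.3333)·(3.3333) + (-0.6667)·(-0.6667) + (2.3333)·(2.3333)) / 5 = 25.3333/5 = 5.0667
  S[V,W] = ((-1.6667)·(4.8333) + (-1.6667)·(-2.1667) + (-1.6667)·(-0.1667) + (3.3333)·(-1.1667) + (-0.6667)·(0.8333) + (2.3333)·(-2.1667)) / 5 = -13.6667/5 = -2.7333
  S[W,W] = ((4.8333)·(4.8333) + (-2.1667)·(-2.1667) + (-0.1667)·(-0.1667) + (-1.1667)·(-1.1667) + (0.8333)·(0.8333) + (-2.1667)·(-2.1667)) / 5 = 34.8333/5 = 6.9667

S is symmetric (S[j,i] = S[i,j]). Assembling:

S = [[5.2, 1.4, 1.8],
 [1.4, 5.0667, -2.7333],
 [1.8, -2.7333, 6.9667]]


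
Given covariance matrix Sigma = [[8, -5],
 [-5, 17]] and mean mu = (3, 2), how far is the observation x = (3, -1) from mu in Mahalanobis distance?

Step 1 — centre the observation: (x - mu) = (0, -3).

Step 2 — invert Sigma. det(Sigma) = 8·17 - (-5)² = 111.
  Sigma^{-1} = (1/det) · [[d, -b], [-b, a]] = [[0.1532, 0.045],
 [0.045, 0.0721]].

Step 3 — form the quadratic (x - mu)^T · Sigma^{-1} · (x - mu):
  Sigma^{-1} · (x - mu) = (-0.1351, -0.2162).
  (x - mu)^T · [Sigma^{-1} · (x - mu)] = (0)·(-0.1351) + (-3)·(-0.2162) = 0.6486.

Step 4 — take square root: d = √(0.6486) ≈ 0.8054.

d(x, mu) = √(0.6486) ≈ 0.8054


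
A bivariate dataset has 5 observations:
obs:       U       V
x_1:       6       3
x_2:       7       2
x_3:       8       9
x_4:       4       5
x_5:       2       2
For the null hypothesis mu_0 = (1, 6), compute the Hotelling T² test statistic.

Step 1 — sample mean vector:
  mean(U) = (6 + 7 + 8 + 4 + 2) / 5 = 27/5 = 5.4
  mean(V) = (3 + 2 + 9 + 5 + 2) / 5 = 21/5 = 4.2
  x̄ = (5.4, 4.2),  deviation x̄ - mu_0 = (5.4, 4.2) - (1, 6) = (4.4, -1.8).

Step 2 — sample covariance matrix, S[i,j] = (1/(n-1)) · Σ_k (x_{k,i} - mean_i) · (x_{k,j} - mean_j), divisor n-1 = 4:
  S[U,U] = ((0.6)·(0.6) + (1.6)·(1.6) + (2.6)·(2.6) + (-1.4)·(-1.4) + (-3.4)·(-3.4)) / 4 = 23.2/4 = 5.8
  S[U,V] = ((0.6)·(-1.2) + (1.6)·(-2.2) + (2.6)·(4.8) + (-1.4)·(0.8) + (-3.4)·(-2.2)) / 4 = 14.6/4 = 3.65
  S[V,V] = ((-1.2)·(-1.2) + (-2.2)·(-2.2) + (4.8)·(4.8) + (0.8)·(0.8) + (-2.2)·(-2.2)) / 4 = 34.8/4 = 8.7
  S = [[5.8, 3.65],
 [3.65, 8.7]].

Step 3 — invert S. det(S) = 5.8·8.7 - (3.65)² = 37.1375.
  S^{-1} = (1/det) · [[d, -b], [-b, a]] = [[0.2343, -0.0983],
 [-0.0983, 0.1562]].

Step 4 — quadratic form (x̄ - mu_0)^T · S^{-1} · (x̄ - mu_0):
  S^{-1} · (x̄ - mu_0) = (1.2077, -0.7136),
  (x̄ - mu_0)^T · [...] = (4.4)·(1.2077) + (-1.8)·(-0.7136) = 6.5982.

Step 5 — scale by n: T² = 5 · 6.5982 = 32.9909.

T² ≈ 32.9909


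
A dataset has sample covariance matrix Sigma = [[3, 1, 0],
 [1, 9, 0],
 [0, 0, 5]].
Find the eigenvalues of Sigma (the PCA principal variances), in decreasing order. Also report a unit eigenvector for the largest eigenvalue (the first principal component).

Step 1 — characteristic polynomial p(λ) = det(λI - Sigma) = λ³ - tr·λ² + c_1·λ - det, where tr = trace, c_1 = sum of the principal 2×2 minors, det = det(Sigma):
  tr = 3 + 9 + 5 = 17,
  c_1 = (3·9 - (1)²) + (3·5 - (0)²) + (9·5 - (0)²) = 26 + 15 + 45 = 86,
  det = 3·(9·5 - (0)²) - (1)·((1)·5 - (0)·(0)) + (0)·((1)·(0) - 9·(0)) = 3·(45) - (1)·(5) + (0)·(0) = 130.
  So p(λ) = λ³ - 17λ² + 86λ - 130.
Step 2 — look for an integer root (rational root theorem: any rational root is an integer divisor of 130). Testing λ = 5:
  p(5) = 125 - 425 + 430 - 130 = 0  ✓
  Dividing out (λ - 5): p(λ) = (λ - 5)(λ² - 12λ + 26).
Step 3 — remaining eigenvalues from the quadratic λ² - 12λ + 26 = 0:
  Δ = 12² - 4·26 = 144 - 104 = 40,  λ = (12 ± √40)/2 = (12 ± 6.3246)/2 ≈ 9.1623 or 2.8377.
  Sorted: λ_1 = 9.1623,  λ_2 = 5,  λ_3 = 2.8377  (check: sum = 17 = tr ✓).

Step 4 — unit eigenvector for λ_1 ≈ 9.1623: v spans the null space of (Sigma - λ_1 I), whose rows are
  r_1 = (-6.1623, 1, 0),  r_2 = (1, -0.1623, 0),  r_3 = (0, 0, -4.1623).
  v is orthogonal to every row, so take v ∝ r_1 × r_3 = ((1)·(-4.1623) - (0)·(0), (0)·(0) - (-6.1623)·(-4.1623), (-6.1623)·(0) - (1)·(0)) ≈ (-4.1623, -25.6491, 0).
  Rescale (multiply by -1 so the first nonzero entry is positive): u = (4.1623, 25.6491, 0).
  ||u|| = √((4.1623)² + (25.6491)² + (0)²) = √(675.2014) ≈ 25.9846,  v_1 = u/||u|| ≈ (0.1602, 0.9871, 0) (||v_1|| = 1).

λ_1 = 9.1623,  λ_2 = 5,  λ_3 = 2.8377;  v_1 ≈ (0.1602, 0.9871, 0)


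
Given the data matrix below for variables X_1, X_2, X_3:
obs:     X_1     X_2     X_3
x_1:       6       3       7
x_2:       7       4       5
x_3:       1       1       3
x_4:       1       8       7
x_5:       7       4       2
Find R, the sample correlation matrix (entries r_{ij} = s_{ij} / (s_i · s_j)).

Step 1 — column means:
  mean(X_1) = (6 + 7 + 1 + 1 + 7) / 5 = 22/5 = 4.4
  mean(X_2) = (3 + 4 + 1 + 8 + 4) / 5 = 20/5 = 4
  mean(X_3) = (7 + 5 + 3 + 7 + 2) / 5 = 24/5 = 4.8

Step 2 — sample variances and covariances s[i,j] = (1/(n-1)) · Σ_k (x_{k,i} - mean_i) · (x_{k,j} - mean_j), with n-1 = 4:
  s[X_1,X_1] = ((1.6)·(1.6) + (2.6)·(2.6) + (-3.4)·(-3.4) + (-3.4)·(-3.4) + (2.6)·(2.6)) / 4 = 39.2/4 = 9.8
  s[X_1,X_2] = ((1.6)·(-1) + (2.6)·(0) + (-3.4)·(-3) + (-3.4)·(4) + (2.6)·(0)) / 4 = -5/4 = -1.25
  s[X_1,X_3] = ((1.6)·(2.2) + (2.6)·(0.2) + (-3.4)·(-1.8) + (-3.4)·(2.2) + (2.6)·(-2.8)) / 4 = -4.6/4 = -1.15
  s[X_2,X_2] = ((-1)·(-1) + (0)·(0) + (-3)·(-3) + (4)·(4) + (0)·(0)) / 4 = 26/4 = 6.5
  s[X_2,X_3] = ((-1)·(2.2) + (0)·(0.2) + (-3)·(-1.8) + (4)·(2.2) + (0)·(-2.8)) / 4 = 12/4 = 3
  s[X_3,X_3] = ((2.2)·(2.2) + (0.2)·(0.2) + (-1.8)·(-1.8) + (2.2)·(2.2) + (-2.8)·(-2.8)) / 4 = 20.8/4 = 5.2
  Sample standard deviations s_i = √(s[i,i]):
  s(X_1) = √(9.8) = 3.1305
  s(X_2) = √(6.5) = 2.5495
  s(X_3) = √(5.2) = 2.2804

Step 3 — r_{ij} = s_{ij} / (s_i · s_j):
  r[X_1,X_1] = 1 (diagonal).
  r[X_1,X_2] = -1.25 / (3.1305 · 2.5495) = -1.25 / 7.9812 = -0.1566
  r[X_1,X_3] = -1.15 / (3.1305 · 2.2804) = -1.15 / 7.1386 = -0.1611
  r[X_2,X_2] = 1 (diagonal).
  r[X_2,X_3] = 3 / (2.5495 · 2.2804) = 3 / 5.8138 = 0.516
  r[X_3,X_3] = 1 (diagonal).

R is symmetric with unit diagonal. Assembling:

R = [[1, -0.1566, -0.1611],
 [-0.1566, 1, 0.516],
 [-0.1611, 0.516, 1]]


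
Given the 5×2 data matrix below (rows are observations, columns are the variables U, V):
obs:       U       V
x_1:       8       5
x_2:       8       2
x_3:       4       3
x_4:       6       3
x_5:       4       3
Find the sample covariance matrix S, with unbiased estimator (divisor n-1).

Step 1 — column means:
  mean(U) = (8 + 8 + 4 + 6 + 4) / 5 = 30/5 = 6
  mean(V) = (5 + 2 + 3 + 3 + 3) / 5 = 16/5 = 3.2

Step 2 — sample covariance S[i,j] = (1/(n-1)) · Σ_k (x_{k,i} - mean_i) · (x_{k,j} - mean_j), with n-1 = 4.
  S[U,U] = ((2)·(2) + (2)·(2) + (-2)·(-2) + (0)·(0) + (-2)·(-2)) / 4 = 16/4 = 4
  S[U,V] = ((2)·(1.8) + (2)·(-1.2) + (-2)·(-0.2) + (0)·(-0.2) + (-2)·(-0.2)) / 4 = 2/4 = 0.5
  S[V,V] = ((1.8)·(1.8) + (-1.2)·(-1.2) + (-0.2)·(-0.2) + (-0.2)·(-0.2) + (-0.2)·(-0.2)) / 4 = 4.8/4 = 1.2

S is symmetric (S[j,i] = S[i,j]). Assembling:

S = [[4, 0.5],
 [0.5, 1.2]]


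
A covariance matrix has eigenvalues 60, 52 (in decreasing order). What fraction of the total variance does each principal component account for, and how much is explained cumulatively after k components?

Step 1 — total variance = trace(Sigma) = Σ λ_i = 60 + 52 = 112.

Step 2 — fraction explained by component i = λ_i / Σ λ:
  PC1: 60/112 = 0.5357
  PC2: 52/112 = 0.4643

Step 3 — cumulative fraction after k components = (λ_1 + ... + λ_k) / Σ λ:
  k = 1: 60/112 = 0.5357
  k = 2: (60 + 52)/112 = 112/112 = 1

Summary (fraction, with percent):

explained: PC1 0.5357 (53.57%), PC2 0.4643 (46.43%);  cumulative: 0.5357, 1


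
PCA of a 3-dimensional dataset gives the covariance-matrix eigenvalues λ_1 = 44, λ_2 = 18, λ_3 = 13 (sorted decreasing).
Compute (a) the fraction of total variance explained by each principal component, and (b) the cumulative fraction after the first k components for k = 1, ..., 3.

Step 1 — total variance = trace(Sigma) = Σ λ_i = 44 + 18 + 13 = 75.

Step 2 — fraction explained by component i = λ_i / Σ λ:
  PC1: 44/75 = 0.5867
  PC2: 18/75 = 0.24
  PC3: 13/75 = 0.1733

Step 3 — cumulative fraction after k components = (λ_1 + ... + λ_k) / Σ λ:
  k = 1: 44/75 = 0.5867
  k = 2: (44 + 18)/75 = 62/75 = 0.8267
  k = 3: (44 + 18 + 13)/75 = 75/75 = 1

Summary (fraction, with percent):

explained: PC1 0.5867 (58.67%), PC2 0.24 (24%), PC3 0.1733 (17.33%);  cumulative: 0.5867, 0.8267, 1


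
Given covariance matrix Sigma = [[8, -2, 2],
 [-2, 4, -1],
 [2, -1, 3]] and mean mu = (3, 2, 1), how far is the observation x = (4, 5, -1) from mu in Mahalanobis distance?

Step 1 — centre the observation: (x - mu) = (1, 3, -2).

Step 2 — invert Sigma (cofactor / det for 3×3, or solve directly):
  Sigma^{-1} = [[0.1618, 0.0588, -0.0882],
 [0.0588, 0.2941, 0.0588],
 [-0.0882, 0.0588, 0.4118]].

Step 3 — form the quadratic (x - mu)^T · Sigma^{-1} · (x - mu):
  Sigma^{-1} · (x - mu) = (0.5147, 0.8235, -0.7353).
  (x - mu)^T · [Sigma^{-1} · (x - mu)] = (1)·(0.5147) + (3)·(0.8235) + (-2)·(-0.7353) = 4.4559.

Step 4 — take square root: d = √(4.4559) ≈ 2.1109.

d(x, mu) = √(4.4559) ≈ 2.1109


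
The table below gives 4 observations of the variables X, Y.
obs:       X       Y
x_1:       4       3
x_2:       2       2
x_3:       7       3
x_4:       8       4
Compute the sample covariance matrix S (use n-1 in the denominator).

Step 1 — column means:
  mean(X) = (4 + 2 + 7 + 8) / 4 = 21/4 = 5.25
  mean(Y) = (3 + 2 + 3 + 4) / 4 = 12/4 = 3

Step 2 — sample covariance S[i,j] = (1/(n-1)) · Σ_k (x_{k,i} - mean_i) · (x_{k,j} - mean_j), with n-1 = 3.
  S[X,X] = ((-1.25)·(-1.25) + (-3.25)·(-3.25) + (1.75)·(1.75) + (2.75)·(2.75)) / 3 = 22.75/3 = 7.5833
  S[X,Y] = ((-1.25)·(0) + (-3.25)·(-1) + (1.75)·(0) + (2.75)·(1)) / 3 = 6/3 = 2
  S[Y,Y] = ((0)·(0) + (-1)·(-1) + (0)·(0) + (1)·(1)) / 3 = 2/3 = 0.6667

S is symmetric (S[j,i] = S[i,j]). Assembling:

S = [[7.5833, 2],
 [2, 0.6667]]


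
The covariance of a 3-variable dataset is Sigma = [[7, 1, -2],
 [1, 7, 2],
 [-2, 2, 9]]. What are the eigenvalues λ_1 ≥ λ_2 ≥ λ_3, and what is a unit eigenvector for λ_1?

Step 1 — characteristic polynomial p(λ) = det(λI - Sigma) = λ³ - tr·λ² + c_1·λ - det, where tr = trace, c_1 = sum of the principal 2×2 minors, det = det(Sigma):
  tr = 7 + 7 + 9 = 23,
  c_1 = (7·7 - (1)²) + (7·9 - (-2)²) + (7·9 - (2)²) = 48 + 59 + 59 = 166,
  det = 7·(7·9 - (2)²) - (1)·((1)·9 - (2)·(-2)) + (-2)·((1)·(2) - 7·(-2)) = 7·(59) - (1)·(13) + (-2)·(16) = 368.
  So p(λ) = λ³ - 23λ² + 166λ - 368.
Step 2 — look for an integer root (rational root theorem: any rational root is an integer divisor of 368). Testing λ = 8:
  p(8) = 512 - 1472 + 1328 - 368 = 0  ✓
  Dividing out (λ - 8): p(λ) = (λ - 8)(λ² - 15λ + 46).
Step 3 — remaining eigenvalues from the quadratic λ² - 15λ + 46 = 0:
  Δ = 15² - 4·46 = 225 - 184 = 41,  λ = (15 ± √41)/2 = (15 ± 6.4031)/2 ≈ 10.7016 or 4.2984.
  Sorted: λ_1 = 10.7016,  λ_2 = 8,  λ_3 = 4.2984  (check: sum = 23 = tr ✓).

Step 4 — unit eigenvector for λ_1 ≈ 10.7016: v spans the null space of (Sigma - λ_1 I), whose rows are
  r_1 = (-3.7016, 1, -2),  r_2 = (1, -3.7016, 2),  r_3 = (-2, 2, -1.7016).
  v is orthogonal to every row, so take v ∝ r_1 × r_2 = ((1)·(2) - (-2)·(-3.7016), (-2)·(1) - (-3.7016)·(2), (-3.7016)·(-3.7016) - (1)·(1)) ≈ (-5.4031, 5.4031, 12.7016).
  Rescale (multiply by -1 so the first nonzero entry is positive): u = (5.4031, -5.4031, -12.7016).
  ||u|| = √((5.4031)² + (-5.4031)² + (-12.7016)²) = √(219.7172) ≈ 14.8229,  v_1 = u/||u|| ≈ (0.3645, -0.3645, -0.8569) (||v_1|| = 1).

λ_1 = 10.7016,  λ_2 = 8,  λ_3 = 4.2984;  v_1 ≈ (0.3645, -0.3645, -0.8569)


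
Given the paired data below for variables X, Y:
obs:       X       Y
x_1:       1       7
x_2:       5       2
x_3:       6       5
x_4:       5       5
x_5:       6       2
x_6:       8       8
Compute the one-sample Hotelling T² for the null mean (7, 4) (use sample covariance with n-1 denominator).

Step 1 — sample mean vector:
  mean(X) = (1 + 5 + 6 + 5 + 6 + 8) / 6 = 31/6 = 5.1667
  mean(Y) = (7 + 2 + 5 + 5 + 2 + 8) / 6 = 29/6 = 4.8333
  x̄ = (5.1667, 4.8333),  deviation x̄ - mu_0 = (5.1667, 4.8333) - (7, 4) = (-1.8333, 0.8333).

Step 2 — sample covariance matrix, S[i,j] = (1/(n-1)) · Σ_k (x_{k,i} - mean_i) · (x_{k,j} - mean_j), divisor n-1 = 5:
  S[X,X] = ((-4.1667)·(-4.1667) + (-0.1667)·(-0.1667) + (0.8333)·(0.8333) + (-0.1667)·(-0.1667) + (0.8333)·(0.8333) + (2.8333)·(2.8333)) / 5 = 26.8333/5 = 5.3667
  S[X,Y] = ((-4.1667)·(2.1667) + (-0.1667)·(-2.8333) + (0.8333)·(0.1667) + (-0.1667)·(0.1667) + (0.8333)·(-2.8333) + (2.8333)·(3.1667)) / 5 = -1.8333/5 = -0.3667
  S[Y,Y] = ((2.1667)·(2.1667) + (-2.8333)·(-2.8333) + (0.1667)·(0.1667) + (0.1667)·(0.1667) + (-2.8333)·(-2.8333) + (3.1667)·(3.1667)) / 5 = 30.8333/5 = 6.1667
  S = [[5.3667, -0.3667],
 [-0.3667, 6.1667]].

Step 3 — invert S. det(S) = 5.3667·6.1667 - (-0.3667)² = 32.96.
  S^{-1} = (1/det) · [[d, -b], [-b, a]] = [[0.1871, 0.0111],
 [0.0111, 0.1628]].

Step 4 — quadratic form (x̄ - mu_0)^T · S^{-1} · (x̄ - mu_0):
  S^{-1} · (x̄ - mu_0) = (-0.3337, 0.1153),
  (x̄ - mu_0)^T · [...] = (-1.8333)·(-0.3337) + (0.8333)·(0.1153) = 0.7079.

Step 5 — scale by n: T² = 6 · 0.7079 = 4.2476.

T² ≈ 4.2476


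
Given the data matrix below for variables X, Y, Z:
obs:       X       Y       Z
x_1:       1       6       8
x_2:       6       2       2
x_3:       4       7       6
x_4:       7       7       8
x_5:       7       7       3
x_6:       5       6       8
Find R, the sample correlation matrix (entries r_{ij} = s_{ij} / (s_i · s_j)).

Step 1 — column means:
  mean(X) = (1 + 6 + 4 + 7 + 7 + 5) / 6 = 30/6 = 5
  mean(Y) = (6 + 2 + 7 + 7 + 7 + 6) / 6 = 35/6 = 5.8333
  mean(Z) = (8 + 2 + 6 + 8 + 3 + 8) / 6 = 35/6 = 5.8333

Step 2 — sample variances and covariances s[i,j] = (1/(n-1)) · Σ_k (x_{k,i} - mean_i) · (x_{k,j} - mean_j), with n-1 = 5:
  s[X,X] = ((-4)·(-4) + (1)·(1) + (-1)·(-1) + (2)·(2) + (2)·(2) + (0)·(0)) / 5 = 26/5 = 5.2
  s[X,Y] = ((-4)·(0.1667) + (1)·(-3.8333) + (-1)·(1.1667) + (2)·(1.1667) + (2)·(1.1667) + (0)·(0.1667)) / 5 = -1/5 = -0.2
  s[X,Z] = ((-4)·(2.1667) + (1)·(-3.8333) + (-1)·(0.1667) + (2)·(2.1667) + (2)·(-2.8333) + (0)·(2.1667)) / 5 = -14/5 = -2.8
  s[Y,Y] = ((0.1667)·(0.1667) + (-3.8333)·(-3.8333) + (1.1667)·(1.1667) + (1.1667)·(1.1667) + (1.1667)·(1.1667) + (0.1667)·(0.1667)) / 5 = 18.8333/5 = 3.7667
  s[Y,Z] = ((0.1667)·(2.1667) + (-3.8333)·(-3.8333) + (1.1667)·(0.1667) + (1.1667)·(2.1667) + (1.1667)·(-2.8333) + (0.1667)·(2.1667)) / 5 = 14.8333/5 = 2.9667
  s[Z,Z] = ((2.1667)·(2.1667) + (-3.8333)·(-3.8333) + (0.1667)·(0.1667) + (2.1667)·(2.1667) + (-2.8333)·(-2.8333) + (2.1667)·(2.1667)) / 5 = 36.8333/5 = 7.3667
  Sample standard deviations s_i = √(s[i,i]):
  s(X) = √(5.2) = 2.2804
  s(Y) = √(3.7667) = 1.9408
  s(Z) = √(7.3667) = 2.7142

Step 3 — r_{ij} = s_{ij} / (s_i · s_j):
  r[X,X] = 1 (diagonal).
  r[X,Y] = -0.2 / (2.2804 · 1.9408) = -0.2 / 4.4257 = -0.0452
  r[X,Z] = -2.8 / (2.2804 · 2.7142) = -2.8 / 6.1892 = -0.4524
  r[Y,Y] = 1 (diagonal).
  r[Y,Z] = 2.9667 / (1.9408 · 2.7142) = 2.9667 / 5.2676 = 0.5632
  r[Z,Z] = 1 (diagonal).

R is symmetric with unit diagonal. Assembling:

R = [[1, -0.0452, -0.4524],
 [-0.0452, 1, 0.5632],
 [-0.4524, 0.5632, 1]]


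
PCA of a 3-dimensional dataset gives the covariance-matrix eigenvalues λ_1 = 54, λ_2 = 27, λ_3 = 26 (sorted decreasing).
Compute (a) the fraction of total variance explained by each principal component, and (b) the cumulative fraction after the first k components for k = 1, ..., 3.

Step 1 — total variance = trace(Sigma) = Σ λ_i = 54 + 27 + 26 = 107.

Step 2 — fraction explained by component i = λ_i / Σ λ:
  PC1: 54/107 = 0.5047
  PC2: 27/107 = 0.2523
  PC3: 26/107 = 0.243

Step 3 — cumulative fraction after k components = (λ_1 + ... + λ_k) / Σ λ:
  k = 1: 54/107 = 0.5047
  k = 2: (54 + 27)/107 = 81/107 = 0.757
  k = 3: (54 + 27 + 26)/107 = 107/107 = 1

Summary (fraction, with percent):

explained: PC1 0.5047 (50.47%), PC2 0.2523 (25.23%), PC3 0.243 (24.3%);  cumulative: 0.5047, 0.757, 1


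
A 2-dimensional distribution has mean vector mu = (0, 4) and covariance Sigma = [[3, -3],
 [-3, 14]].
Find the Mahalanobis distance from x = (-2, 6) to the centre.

Step 1 — centre the observation: (x - mu) = (-2, 2).

Step 2 — invert Sigma. det(Sigma) = 3·14 - (-3)² = 33.
  Sigma^{-1} = (1/det) · [[d, -b], [-b, a]] = [[0.4242, 0.0909],
 [0.0909, 0.0909]].

Step 3 — form the quadratic (x - mu)^T · Sigma^{-1} · (x - mu):
  Sigma^{-1} · (x - mu) = (-0.6667, 0).
  (x - mu)^T · [Sigma^{-1} · (x - mu)] = (-2)·(-0.6667) + (2)·(0) = 1.3333.

Step 4 — take square root: d = √(1.3333) ≈ 1.1547.

d(x, mu) = √(1.3333) ≈ 1.1547


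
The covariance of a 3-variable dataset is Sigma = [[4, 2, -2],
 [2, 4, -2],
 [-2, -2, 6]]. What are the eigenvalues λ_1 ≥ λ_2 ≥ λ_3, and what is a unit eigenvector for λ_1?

Step 1 — characteristic polynomial p(λ) = det(λI - Sigma) = λ³ - tr·λ² + c_1·λ - det, where tr = trace, c_1 = sum of the principal 2×2 minors, det = det(Sigma):
  tr = 4 + 4 + 6 = 14,
  c_1 = (4·4 - (2)²) + (4·6 - (-2)²) + (4·6 - (-2)²) = 12 + 20 + 20 = 52,
  det = 4·(4·6 - (-2)²) - (2)·((2)·6 - (-2)·(-2)) + (-2)·((2)·(-2) - 4·(-2)) = 4·(20) - (2)·(8) + (-2)·(4) = 56.
  So p(λ) = λ³ - 14λ² + 52λ - 56.
Step 2 — look for an integer root (rational root theorem: any rational root is an integer divisor of 56). Testing λ = 2:
  p(2) = 8 - 56 + 104 - 56 = 0  ✓
  Dividing out (λ - 2): p(λ) = (λ - 2)(λ² - 12λ + 28).
Step 3 — remaining eigenvalues from the quadratic λ² - 12λ + 28 = 0:
  Δ = 12² - 4·28 = 144 - 112 = 32,  λ = (12 ± √32)/2 = (12 ± 5.6569)/2 ≈ 8.8284 or 3.1716.
  Sorted: λ_1 = 8.8284,  λ_2 = 3.1716,  λ_3 = 2  (check: sum = 14 = tr ✓).

Step 4 — unit eigenvector for λ_1 ≈ 8.8284: v spans the null space of (Sigma - λ_1 I), whose rows are
  r_1 = (-4.8284, 2, -2),  r_2 = (2, -4.8284, -2),  r_3 = (-2, -2, -2.8284).
  v is orthogonal to every row, so take v ∝ r_1 × r_2 = ((2)·(-2) - (-2)·(-4.8284), (-2)·(2) - (-4.8284)·(-2), (-4.8284)·(-4.8284) - (2)·(2)) ≈ (-13.6569, -13.6569, 19.3137).
  Rescale (multiply by -1 so the first nonzero entry is positive): u = (13.6569, 13.6569, -19.3137).
  ||u|| = √((13.6569)² + (13.6569)² + (-19.3137)²) = √(746.0387) ≈ 27.3137,  v_1 = u/||u|| ≈ (0.5, 0.5, -0.7071) (||v_1|| = 1).

λ_1 = 8.8284,  λ_2 = 3.1716,  λ_3 = 2;  v_1 ≈ (0.5, 0.5, -0.7071)


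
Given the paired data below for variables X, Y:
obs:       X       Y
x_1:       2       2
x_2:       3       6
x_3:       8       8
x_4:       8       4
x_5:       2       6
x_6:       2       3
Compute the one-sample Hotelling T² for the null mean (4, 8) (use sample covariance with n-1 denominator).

Step 1 — sample mean vector:
  mean(X) = (2 + 3 + 8 + 8 + 2 + 2) / 6 = 25/6 = 4.1667
  mean(Y) = (2 + 6 + 8 + 4 + 6 + 3) / 6 = 29/6 = 4.8333
  x̄ = (4.1667, 4.8333),  deviation x̄ - mu_0 = (4.1667, 4.8333) - (4, 8) = (0.1667, -3.1667).

Step 2 — sample covariance matrix, S[i,j] = (1/(n-1)) · Σ_k (x_{k,i} - mean_i) · (x_{k,j} - mean_j), divisor n-1 = 5:
  S[X,X] = ((-2.1667)·(-2.1667) + (-1.1667)·(-1.1667) + (3.8333)·(3.8333) + (3.8333)·(3.8333) + (-2.1667)·(-2.1667) + (-2.1667)·(-2.1667)) / 5 = 44.8333/5 = 8.9667
  S[X,Y] = ((-2.1667)·(-2.8333) + (-1.1667)·(1.1667) + (3.8333)·(3.1667) + (3.8333)·(-0.8333) + (-2.1667)·(1.1667) + (-2.1667)·(-1.8333)) / 5 = 15.1667/5 = 3.0333
  S[Y,Y] = ((-2.8333)·(-2.8333) + (1.1667)·(1.1667) + (3.1667)·(3.1667) + (-0.8333)·(-0.8333) + (1.1667)·(1.1667) + (-1.8333)·(-1.8333)) / 5 = 24.8333/5 = 4.9667
  S = [[8.9667, 3.0333],
 [3.0333, 4.9667]].

Step 3 — invert S. det(S) = 8.9667·4.9667 - (3.0333)² = 35.3333.
  S^{-1} = (1/det) · [[d, -b], [-b, a]] = [[0.1406, -0.0858],
 [-0.0858, 0.2538]].

Step 4 — quadratic form (x̄ - mu_0)^T · S^{-1} · (x̄ - mu_0):
  S^{-1} · (x̄ - mu_0) = (0.2953, -0.8179),
  (x̄ - mu_0)^T · [...] = (0.1667)·(0.2953) + (-3.1667)·(-0.8179) = 2.6393.

Step 5 — scale by n: T² = 6 · 2.6393 = 15.8358.

T² ≈ 15.8358


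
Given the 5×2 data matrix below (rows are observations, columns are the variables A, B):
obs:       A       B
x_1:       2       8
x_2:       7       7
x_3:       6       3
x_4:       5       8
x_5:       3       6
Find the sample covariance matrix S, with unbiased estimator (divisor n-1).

Step 1 — column means:
  mean(A) = (2 + 7 + 6 + 5 + 3) / 5 = 23/5 = 4.6
  mean(B) = (8 + 7 + 3 + 8 + 6) / 5 = 32/5 = 6.4

Step 2 — sample covariance S[i,j] = (1/(n-1)) · Σ_k (x_{k,i} - mean_i) · (x_{k,j} - mean_j), with n-1 = 4.
  S[A,A] = ((-2.6)·(-2.6) + (2.4)·(2.4) + (1.4)·(1.4) + (0.4)·(0.4) + (-1.6)·(-1.6)) / 4 = 17.2/4 = 4.3
  S[A,B] = ((-2.6)·(1.6) + (2.4)·(0.6) + (1.4)·(-3.4) + (0.4)·(1.6) + (-1.6)·(-0.4)) / 4 = -6.2/4 = -1.55
  S[B,B] = ((1.6)·(1.6) + (0.6)·(0.6) + (-3.4)·(-3.4) + (1.6)·(1.6) + (-0.4)·(-0.4)) / 4 = 17.2/4 = 4.3

S is symmetric (S[j,i] = S[i,j]). Assembling:

S = [[4.3, -1.55],
 [-1.55, 4.3]]


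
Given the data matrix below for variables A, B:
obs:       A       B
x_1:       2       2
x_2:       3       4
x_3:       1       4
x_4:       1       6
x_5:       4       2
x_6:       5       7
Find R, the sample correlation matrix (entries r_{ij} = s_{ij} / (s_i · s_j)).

Step 1 — column means:
  mean(A) = (2 + 3 + 1 + 1 + 4 + 5) / 6 = 16/6 = 2.6667
  mean(B) = (2 + 4 + 4 + 6 + 2 + 7) / 6 = 25/6 = 4.1667

Step 2 — sample variances and covariances s[i,j] = (1/(n-1)) · Σ_k (x_{k,i} - mean_i) · (x_{k,j} - mean_j), with n-1 = 5:
  s[A,A] = ((-0.6667)·(-0.6667) + (0.3333)·(0.3333) + (-1.6667)·(-1.6667) + (-1.6667)·(-1.6667) + (1.3333)·(1.3333) + (2.3333)·(2.3333)) / 5 = 13.3333/5 = 2.6667
  s[A,B] = ((-0.6667)·(-2.1667) + (0.3333)·(-0.1667) + (-1.6667)·(-0.1667) + (-1.6667)·(1.8333) + (1.3333)·(-2.1667) + (2.3333)·(2.8333)) / 5 = 2.3333/5 = 0.4667
  s[B,B] = ((-2.1667)·(-2.1667) + (-0.1667)·(-0.1667) + (-0.1667)·(-0.1667) + (1.8333)·(1.8333) + (-2.1667)·(-2.1667) + (2.8333)·(2.8333)) / 5 = 20.8333/5 = 4.1667
  Sample standard deviations s_i = √(s[i,i]):
  s(A) = √(2.6667) = 1.633
  s(B) = √(4.1667) = 2.0412

Step 3 — r_{ij} = s_{ij} / (s_i · s_j):
  r[A,A] = 1 (diagonal).
  r[A,B] = 0.4667 / (1.633 · 2.0412) = 0.4667 / 3.3333 = 0.14
  r[B,B] = 1 (diagonal).

R is symmetric with unit diagonal. Assembling:

R = [[1, 0.14],
 [0.14, 1]]


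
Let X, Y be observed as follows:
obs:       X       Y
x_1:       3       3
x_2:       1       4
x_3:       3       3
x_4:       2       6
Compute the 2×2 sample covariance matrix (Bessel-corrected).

Step 1 — column means:
  mean(X) = (3 + 1 + 3 + 2) / 4 = 9/4 = 2.25
  mean(Y) = (3 + 4 + 3 + 6) / 4 = 16/4 = 4

Step 2 — sample covariance S[i,j] = (1/(n-1)) · Σ_k (x_{k,i} - mean_i) · (x_{k,j} - mean_j), with n-1 = 3.
  S[X,X] = ((0.75)·(0.75) + (-1.25)·(-1.25) + (0.75)·(0.75) + (-0.25)·(-0.25)) / 3 = 2.75/3 = 0.9167
  S[X,Y] = ((0.75)·(-1) + (-1.25)·(0) + (0.75)·(-1) + (-0.25)·(2)) / 3 = -2/3 = -0.6667
  S[Y,Y] = ((-1)·(-1) + (0)·(0) + (-1)·(-1) + (2)·(2)) / 3 = 6/3 = 2

S is symmetric (S[j,i] = S[i,j]). Assembling:

S = [[0.9167, -0.6667],
 [-0.6667, 2]]


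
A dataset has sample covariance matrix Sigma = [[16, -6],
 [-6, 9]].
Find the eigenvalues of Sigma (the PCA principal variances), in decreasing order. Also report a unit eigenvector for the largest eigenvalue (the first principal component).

Step 1 — characteristic polynomial of 2×2 Sigma:
  det(Sigma - λI) = λ² - trace · λ + det = 0.
  trace = 16 + 9 = 25, det = 16·9 - (-6)² = 108.
Step 2 — discriminant:
  Δ = trace² - 4·det = 625 - 432 = 193.
Step 3 — eigenvalues:
  λ = (trace ± √Δ)/2 = (25 ± 13.8924)/2,
  λ_1 = 19.4462,  λ_2 = 5.5538.

Step 4 — unit eigenvector for λ_1: solve (Sigma - λ_1 I)v = 0. First row:
  (16 - 19.4462)·v_x + (-6)·v_y = 0, i.e. (-3.4462)·v_x + (-6)·v_y = 0,
  so v ∝ (b, λ_1 - a) = (-6, 3.4462); multiply by -1 so the first entry is positive: u = (6, -3.4462).
  ||u|| = √((6)² + (-3.4462)²) = √(47.8764) ≈ 6.9193,
  v_1 = u/||u|| ≈ (0.8671, -0.4981) (||v_1|| = 1).

λ_1 = 19.4462,  λ_2 = 5.5538;  v_1 ≈ (0.8671, -0.4981)


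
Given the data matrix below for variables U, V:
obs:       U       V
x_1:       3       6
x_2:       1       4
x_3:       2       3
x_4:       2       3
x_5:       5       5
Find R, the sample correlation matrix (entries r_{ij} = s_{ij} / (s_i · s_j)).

Step 1 — column means:
  mean(U) = (3 + 1 + 2 + 2 + 5) / 5 = 13/5 = 2.6
  mean(V) = (6 + 4 + 3 + 3 + 5) / 5 = 21/5 = 4.2

Step 2 — sample variances and covariances s[i,j] = (1/(n-1)) · Σ_k (x_{k,i} - mean_i) · (x_{k,j} - mean_j), with n-1 = 4:
  s[U,U] = ((0.4)·(0.4) + (-1.6)·(-1.6) + (-0.6)·(-0.6) + (-0.6)·(-0.6) + (2.4)·(2.4)) / 4 = 9.2/4 = 2.3
  s[U,V] = ((0.4)·(1.8) + (-1.6)·(-0.2) + (-0.6)·(-1.2) + (-0.6)·(-1.2) + (2.4)·(0.8)) / 4 = 4.4/4 = 1.1
  s[V,V] = ((1.8)·(1.8) + (-0.2)·(-0.2) + (-1.2)·(-1.2) + (-1.2)·(-1.2) + (0.8)·(0.8)) / 4 = 6.8/4 = 1.7
  Sample standard deviations s_i = √(s[i,i]):
  s(U) = √(2.3) = 1.5166
  s(V) = √(1.7) = 1.3038

Step 3 — r_{ij} = s_{ij} / (s_i · s_j):
  r[U,U] = 1 (diagonal).
  r[U,V] = 1.1 / (1.5166 · 1.3038) = 1.1 / 1.9774 = 0.5563
  r[V,V] = 1 (diagonal).

R is symmetric with unit diagonal. Assembling:

R = [[1, 0.5563],
 [0.5563, 1]]


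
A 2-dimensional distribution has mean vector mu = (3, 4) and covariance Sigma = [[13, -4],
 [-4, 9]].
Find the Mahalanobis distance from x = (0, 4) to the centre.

Step 1 — centre the observation: (x - mu) = (-3, 0).

Step 2 — invert Sigma. det(Sigma) = 13·9 - (-4)² = 101.
  Sigma^{-1} = (1/det) · [[d, -b], [-b, a]] = [[0.0891, 0.0396],
 [0.0396, 0.1287]].

Step 3 — form the quadratic (x - mu)^T · Sigma^{-1} · (x - mu):
  Sigma^{-1} · (x - mu) = (-0.2673, -0.1188).
  (x - mu)^T · [Sigma^{-1} · (x - mu)] = (-3)·(-0.2673) + (0)·(-0.1188) = 0.802.

Step 4 — take square root: d = √(0.802) ≈ 0.8955.

d(x, mu) = √(0.802) ≈ 0.8955


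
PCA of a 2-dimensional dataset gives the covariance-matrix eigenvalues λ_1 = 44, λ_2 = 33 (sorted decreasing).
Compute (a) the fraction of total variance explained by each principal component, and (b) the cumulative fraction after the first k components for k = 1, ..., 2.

Step 1 — total variance = trace(Sigma) = Σ λ_i = 44 + 33 = 77.

Step 2 — fraction explained by component i = λ_i / Σ λ:
  PC1: 44/77 = 0.5714
  PC2: 33/77 = 0.4286

Step 3 — cumulative fraction after k components = (λ_1 + ... + λ_k) / Σ λ:
  k = 1: 44/77 = 0.5714
  k = 2: (44 + 33)/77 = 77/77 = 1

Summary (fraction, with percent):

explained: PC1 0.5714 (57.14%), PC2 0.4286 (42.86%);  cumulative: 0.5714, 1


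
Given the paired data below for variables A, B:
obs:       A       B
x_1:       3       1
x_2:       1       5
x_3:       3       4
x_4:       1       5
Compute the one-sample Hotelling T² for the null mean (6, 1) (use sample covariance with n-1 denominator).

Step 1 — sample mean vector:
  mean(A) = (3 + 1 + 3 + 1) / 4 = 8/4 = 2
  mean(B) = (1 + 5 + 4 + 5) / 4 = 15/4 = 3.75
  x̄ = (2, 3.75),  deviation x̄ - mu_0 = (2, 3.75) - (6, 1) = (-4, 2.75).

Step 2 — sample covariance matrix, S[i,j] = (1/(n-1)) · Σ_k (x_{k,i} - mean_i) · (x_{k,j} - mean_j), divisor n-1 = 3:
  S[A,A] = ((1)·(1) + (-1)·(-1) + (1)·(1) + (-1)·(-1)) / 3 = 4/3 = 1.3333
  S[A,B] = ((1)·(-2.75) + (-1)·(1.25) + (1)·(0.25) + (-1)·(1.25)) / 3 = -5/3 = -1.6667
  S[B,B] = ((-2.75)·(-2.75) + (1.25)·(1.25) + (0.25)·(0.25) + (1.25)·(1.25)) / 3 = 10.75/3 = 3.5833
  S = [[1.3333, -1.6667],
 [-1.6667, 3.5833]].

Step 3 — invert S. det(S) = 1.3333·3.5833 - (-1.6667)² = 2.
  S^{-1} = (1/det) · [[d, -b], [-b, a]] = [[1.7917, 0.8333],
 [0.8333, 0.6667]].

Step 4 — quadratic form (x̄ - mu_0)^T · S^{-1} · (x̄ - mu_0):
  S^{-1} · (x̄ - mu_0) = (-4.875, -1.5),
  (x̄ - mu_0)^T · [...] = (-4)·(-4.875) + (2.75)·(-1.5) = 15.375.

Step 5 — scale by n: T² = 4 · 15.375 = 61.5.

T² ≈ 61.5


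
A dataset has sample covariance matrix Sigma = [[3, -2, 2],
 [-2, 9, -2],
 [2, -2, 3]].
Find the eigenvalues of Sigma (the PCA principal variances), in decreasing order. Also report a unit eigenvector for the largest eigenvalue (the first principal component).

Step 1 — characteristic polynomial p(λ) = det(λI - Sigma) = λ³ - tr·λ² + c_1·λ - det, where tr = trace, c_1 = sum of the principal 2×2 minors, det = det(Sigma):
  tr = 3 + 9 + 3 = 15,
  c_1 = (3·9 - (-2)²) + (3·3 - (2)²) + (9·3 - (-2)²) = 23 + 5 + 23 = 51,
  det = 3·(9·3 - (-2)²) - (-2)·((-2)·3 - (-2)·(2)) + (2)·((-2)·(-2) - 9·(2)) = 3·(23) - (-2)·(-2) + (2)·(-14) = 37.
  So p(λ) = λ³ - 15λ² + 51λ - 37.
Step 2 — look for an integer root (rational root theorem: any rational root is an integer divisor of 37). Testing λ = 1:
  p(1) = 1 - 15 + 51 - 37 = 0  ✓
  Dividing out (λ - 1): p(λ) = (λ - 1)(λ² - 14λ + 37).
Step 3 — remaining eigenvalues from the quadratic λ² - 14λ + 37 = 0:
  Δ = 14² - 4·37 = 196 - 148 = 48,  λ = (14 ± √48)/2 = (14 ± 6.9282)/2 ≈ 10.4641 or 3.5359.
  Sorted: λ_1 = 10.4641,  λ_2 = 3.5359,  λ_3 = 1  (check: sum = 15 = tr ✓).

Step 4 — unit eigenvector for λ_1 ≈ 10.4641: v spans the null space of (Sigma - λ_1 I), whose rows are
  r_1 = (-7.4641, -2, 2),  r_2 = (-2, -1.4641, -2),  r_3 = (2, -2, -7.4641).
  v is orthogonal to every row, so take v ∝ r_1 × r_2 = ((-2)·(-2) - (2)·(-1.4641), (2)·(-2) - (-7.4641)·(-2), (-7.4641)·(-1.4641) - (-2)·(-2)) ≈ (6.9282, -18.9282, 6.9282).
  Let u = (6.9282, -18.9282, 6.9282).
  ||u|| = √((6.9282)² + (-18.9282)² + (6.9282)²) = √(454.2769) ≈ 21.3138,  v_1 = u/||u|| ≈ (0.3251, -0.8881, 0.3251) (||v_1|| = 1).

λ_1 = 10.4641,  λ_2 = 3.5359,  λ_3 = 1;  v_1 ≈ (0.3251, -0.8881, 0.3251)


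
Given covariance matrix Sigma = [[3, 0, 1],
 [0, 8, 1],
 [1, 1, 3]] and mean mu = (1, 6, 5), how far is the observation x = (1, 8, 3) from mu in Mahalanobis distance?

Step 1 — centre the observation: (x - mu) = (0, 2, -2).

Step 2 — invert Sigma (cofactor / det for 3×3, or solve directly):
  Sigma^{-1} = [[0.377, 0.0164, -0.1311],
 [0.0164, 0.1311, -0.0492],
 [-0.1311, -0.0492, 0.3934]].

Step 3 — form the quadratic (x - mu)^T · Sigma^{-1} · (x - mu):
  Sigma^{-1} · (x - mu) = (0.2951, 0.3607, -0.8852).
  (x - mu)^T · [Sigma^{-1} · (x - mu)] = (0)·(0.2951) + (2)·(0.3607) + (-2)·(-0.8852) = 2.4918.

Step 4 — take square root: d = √(2.4918) ≈ 1.5785.

d(x, mu) = √(2.4918) ≈ 1.5785


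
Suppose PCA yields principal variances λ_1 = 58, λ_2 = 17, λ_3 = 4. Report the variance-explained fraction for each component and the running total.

Step 1 — total variance = trace(Sigma) = Σ λ_i = 58 + 17 + 4 = 79.

Step 2 — fraction explained by component i = λ_i / Σ λ:
  PC1: 58/79 = 0.7342
  PC2: 17/79 = 0.2152
  PC3: 4/79 = 0.0506

Step 3 — cumulative fraction after k components = (λ_1 + ... + λ_k) / Σ λ:
  k = 1: 58/79 = 0.7342
  k = 2: (58 + 17)/79 = 75/79 = 0.9494
  k = 3: (58 + 17 + 4)/79 = 79/79 = 1

Summary (fraction, with percent):

explained: PC1 0.7342 (73.42%), PC2 0.2152 (21.52%), PC3 0.0506 (5.06%);  cumulative: 0.7342, 0.9494, 1


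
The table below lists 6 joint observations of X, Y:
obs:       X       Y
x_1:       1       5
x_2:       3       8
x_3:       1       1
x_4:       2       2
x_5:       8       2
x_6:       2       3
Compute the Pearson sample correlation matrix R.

Step 1 — column means:
  mean(X) = (1 + 3 + 1 + 2 + 8 + 2) / 6 = 17/6 = 2.8333
  mean(Y) = (5 + 8 + 1 + 2 + 2 + 3) / 6 = 21/6 = 3.5

Step 2 — sample variances and covariances s[i,j] = (1/(n-1)) · Σ_k (x_{k,i} - mean_i) · (x_{k,j} - mean_j), with n-1 = 5:
  s[X,X] = ((-1.8333)·(-1.8333) + (0.1667)·(0.1667) + (-1.8333)·(-1.8333) + (-0.8333)·(-0.8333) + (5.1667)·(5.1667) + (-0.8333)·(-0.8333)) / 5 = 34.8333/5 = 6.9667
  s[X,Y] = ((-1.8333)·(1.5) + (0.1667)·(4.5) + (-1.8333)·(-2.5) + (-0.8333)·(-1.5) + (5.1667)·(-1.5) + (-0.8333)·(-0.5)) / 5 = -3.5/5 = -0.7
  s[Y,Y] = ((1.5)·(1.5) + (4.5)·(4.5) + (-2.5)·(-2.5) + (-1.5)·(-1.5) + (-1.5)·(-1.5) + (-0.5)·(-0.5)) / 5 = 33.5/5 = 6.7
  Sample standard deviations s_i = √(s[i,i]):
  s(X) = √(6.9667) = 2.6394
  s(Y) = √(6.7) = 2.5884

Step 3 — r_{ij} = s_{ij} / (s_i · s_j):
  r[X,X] = 1 (diagonal).
  r[X,Y] = -0.7 / (2.6394 · 2.5884) = -0.7 / 6.832 = -0.1025
  r[Y,Y] = 1 (diagonal).

R is symmetric with unit diagonal. Assembling:

R = [[1, -0.1025],
 [-0.1025, 1]]


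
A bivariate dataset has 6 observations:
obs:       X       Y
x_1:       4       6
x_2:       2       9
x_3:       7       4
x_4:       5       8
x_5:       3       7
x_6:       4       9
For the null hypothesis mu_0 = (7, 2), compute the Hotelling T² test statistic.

Step 1 — sample mean vector:
  mean(X) = (4 + 2 + 7 + 5 + 3 + 4) / 6 = 25/6 = 4.1667
  mean(Y) = (6 + 9 + 4 + 8 + 7 + 9) / 6 = 43/6 = 7.1667
  x̄ = (4.1667, 7.1667),  deviation x̄ - mu_0 = (4.1667, 7.1667) - (7, 2) = (-2.8333, 5.1667).

Step 2 — sample covariance matrix, S[i,j] = (1/(n-1)) · Σ_k (x_{k,i} - mean_i) · (x_{k,j} - mean_j), divisor n-1 = 5:
  S[X,X] = ((-0.1667)·(-0.1667) + (-2.1667)·(-2.1667) + (2.8333)·(2.8333) + (0.8333)·(0.8333) + (-1.1667)·(-1.1667) + (-0.1667)·(-0.1667)) / 5 = 14.8333/5 = 2.9667
  S[X,Y] = ((-0.1667)·(-1.1667) + (-2.1667)·(1.8333) + (2.8333)·(-3.1667) + (0.8333)·(0.8333) + (-1.1667)·(-0.1667) + (-0.1667)·(1.8333)) / 5 = -12.1667/5 = -2.4333
  S[Y,Y] = ((-1.1667)·(-1.1667) + (1.8333)·(1.8333) + (-3.1667)·(-3.1667) + (0.8333)·(0.8333) + (-0.1667)·(-0.1667) + (1.8333)·(1.8333)) / 5 = 18.8333/5 = 3.7667
  S = [[2.9667, -2.4333],
 [-2.4333, 3.7667]].

Step 3 — invert S. det(S) = 2.9667·3.7667 - (-2.4333)² = 5.2533.
  S^{-1} = (1/det) · [[d, -b], [-b, a]] = [[0.717, 0.4632],
 [0.4632, 0.5647]].

Step 4 — quadratic form (x̄ - mu_0)^T · S^{-1} · (x̄ - mu_0):
  S^{-1} · (x̄ - mu_0) = (0.3617, 1.6053),
  (x̄ - mu_0)^T · [...] = (-2.8333)·(0.3617) + (5.1667)·(1.6053) = 7.2695.

Step 5 — scale by n: T² = 6 · 7.2695 = 43.6168.

T² ≈ 43.6168


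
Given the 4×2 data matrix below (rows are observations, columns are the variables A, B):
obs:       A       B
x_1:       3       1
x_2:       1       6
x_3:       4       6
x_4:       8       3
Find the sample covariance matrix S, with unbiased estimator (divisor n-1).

Step 1 — column means:
  mean(A) = (3 + 1 + 4 + 8) / 4 = 16/4 = 4
  mean(B) = (1 + 6 + 6 + 3) / 4 = 16/4 = 4

Step 2 — sample covariance S[i,j] = (1/(n-1)) · Σ_k (x_{k,i} - mean_i) · (x_{k,j} - mean_j), with n-1 = 3.
  S[A,A] = ((-1)·(-1) + (-3)·(-3) + (0)·(0) + (4)·(4)) / 3 = 26/3 = 8.6667
  S[A,B] = ((-1)·(-3) + (-3)·(2) + (0)·(2) + (4)·(-1)) / 3 = -7/3 = -2.3333
  S[B,B] = ((-3)·(-3) + (2)·(2) + (2)·(2) + (-1)·(-1)) / 3 = 18/3 = 6

S is symmetric (S[j,i] = S[i,j]). Assembling:

S = [[8.6667, -2.3333],
 [-2.3333, 6]]


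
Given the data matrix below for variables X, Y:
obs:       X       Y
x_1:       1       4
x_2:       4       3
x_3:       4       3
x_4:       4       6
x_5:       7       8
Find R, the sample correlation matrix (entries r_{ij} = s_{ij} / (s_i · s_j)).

Step 1 — column means:
  mean(X) = (1 + 4 + 4 + 4 + 7) / 5 = 20/5 = 4
  mean(Y) = (4 + 3 + 3 + 6 + 8) / 5 = 24/5 = 4.8

Step 2 — sample variances and covariances s[i,j] = (1/(n-1)) · Σ_k (x_{k,i} - mean_i) · (x_{k,j} - mean_j), with n-1 = 4:
  s[X,X] = ((-3)·(-3) + (0)·(0) + (0)·(0) + (0)·(0) + (3)·(3)) / 4 = 18/4 = 4.5
  s[X,Y] = ((-3)·(-0.8) + (0)·(-1.8) + (0)·(-1.8) + (0)·(1.2) + (3)·(3.2)) / 4 = 12/4 = 3
  s[Y,Y] = ((-0.8)·(-0.8) + (-1.8)·(-1.8) + (-1.8)·(-1.8) + (1.2)·(1.2) + (3.2)·(3.2)) / 4 = 18.8/4 = 4.7
  Sample standard deviations s_i = √(s[i,i]):
  s(X) = √(4.5) = 2.1213
  s(Y) = √(4.7) = 2.1679

Step 3 — r_{ij} = s_{ij} / (s_i · s_j):
  r[X,X] = 1 (diagonal).
  r[X,Y] = 3 / (2.1213 · 2.1679) = 3 / 4.5989 = 0.6523
  r[Y,Y] = 1 (diagonal).

R is symmetric with unit diagonal. Assembling:

R = [[1, 0.6523],
 [0.6523, 1]]
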